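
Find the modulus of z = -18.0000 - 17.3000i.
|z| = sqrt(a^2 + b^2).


|z| = sqrt((-18)^2 + (-17.3)^2) = sqrt(324 + 299.29) = sqrt(623.29) = 24.9658

|z| = 24.9658


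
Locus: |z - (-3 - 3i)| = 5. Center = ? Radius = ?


|z - z0| = r is a circle with center z0 and radius r.
Center = (-3, -3), radius = 5

Circle with center (-3, -3) and radius 5


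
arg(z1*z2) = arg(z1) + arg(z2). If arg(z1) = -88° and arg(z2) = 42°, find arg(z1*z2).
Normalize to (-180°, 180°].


arg(z1*z2) = -88° + 42° = -46°
Normalized to (-180°, 180°]: -46°

-46°


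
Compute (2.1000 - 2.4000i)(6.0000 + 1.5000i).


Real = 2.1*6 - (-2.4)*1.5 = 12.6 - (-3.6) = 16.2
Imag = 2.1*1.5 + 6*(-2.4) = 3.15 - (14.4) = -11.25

16.2000 - 11.2500i


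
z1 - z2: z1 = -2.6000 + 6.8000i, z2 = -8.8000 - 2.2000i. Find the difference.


Real: -2.6 + 8.8 = 6.2
Imag: 6.8 + 2.2 = 9

6.2000 + 9.0000i


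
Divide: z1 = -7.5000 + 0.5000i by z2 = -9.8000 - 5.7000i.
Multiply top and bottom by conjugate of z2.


Conjugate of z2 = -9.8000 + 5.7000i
Numerator: (-7.5000 + 0.5000i)(-9.8000 + 5.7000i) = 70.6500 - 47.6500i
Denominator: (-9.8)^2 + (-5.7)^2 = 128.53
Result = (70.6500 - 47.6500i)/128.53

0.5497 - 0.3707i


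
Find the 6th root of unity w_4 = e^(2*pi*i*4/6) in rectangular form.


Angle = 360*4/6 = 240°
a = cos(240°) = -0.5000
b = sin(240°) = -0.8660

-0.5000 - 0.8660i


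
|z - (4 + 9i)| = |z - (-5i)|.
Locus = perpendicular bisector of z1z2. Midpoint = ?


Equal distances means the locus is the perpendicular bisector of z1 and z2.
Midpoint = ((4+0)/2, (9+(-5))/2) = (2.0000, 2.0000)

Perpendicular bisector through (2.0000, 2.0000)


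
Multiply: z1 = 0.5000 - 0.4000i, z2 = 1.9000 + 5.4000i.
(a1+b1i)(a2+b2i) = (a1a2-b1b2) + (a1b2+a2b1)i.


Real = 0.5*1.9 - (-0.4)*5.4 = 0.95 - (-2.16) = 3.11
Imag = 0.5*5.4 + 1.9*(-0.4) = 2.7 - (0.76) = 1.94

3.1100 + 1.9400i


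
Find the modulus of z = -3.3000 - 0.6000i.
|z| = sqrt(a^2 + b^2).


|z| = sqrt((-3.3)^2 + (-0.6)^2) = sqrt(10.89 + 0.36) = sqrt(11.25) = 3.3541

|z| = 3.3541


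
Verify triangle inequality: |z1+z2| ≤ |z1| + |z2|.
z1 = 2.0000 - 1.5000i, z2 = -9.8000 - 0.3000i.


|z1| = sqrt(2^2 + (-1.5)^2) = sqrt(6.25) = 2.5000
|z2| = sqrt((-9.8)^2 + (-0.3)^2) = sqrt(96.13) = 9.8046
z1+z2 = -7.8000 - 1.8000i
|z1+z2| = sqrt(64.08) = 8.0050
|z1|+|z2| = 2.5000 + 9.8046 = 12.3046

|z1+z2| = 8.0050 ≤ |z1|+|z2| = 12.3046 (verified)


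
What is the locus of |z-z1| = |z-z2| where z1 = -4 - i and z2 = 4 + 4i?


Equal distances means the locus is the perpendicular bisector of z1 and z2.
Midpoint = ((-4+4)/2, (-1+4)/2) = (0, 1.5000)

Perpendicular bisector through (0, 1.5000)


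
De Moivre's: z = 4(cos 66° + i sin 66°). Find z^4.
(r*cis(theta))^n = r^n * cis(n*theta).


r^4 = 4^4 = 256
n*theta = 4*66° = 264° = 264° (mod 360)
a = 256*cos(264°) = -26.7593
b = 256*sin(264°) = -254.5976

256 cis(264°) = -26.7593 - 254.5976i


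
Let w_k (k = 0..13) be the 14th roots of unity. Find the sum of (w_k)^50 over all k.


The roots are w_k = w^k with w = e^(2*pi*i/14), and (w^k)^50 = (w^50)^k.
So S = 1 + u + u^2 + ... + u^(13) with u = w^50.
50 = 3*14 + 8, so 50 is not a multiple of 14: u = (w^14)^3 * w^8 = w^8 ≠ 1 (w is a primitive 14th root), while u^14 = (w^14)^50 = 1.
Geometric series: S = (1 - u^14)/(1 - u) = (1 - 1)/(1 - u) = 0

S = 0


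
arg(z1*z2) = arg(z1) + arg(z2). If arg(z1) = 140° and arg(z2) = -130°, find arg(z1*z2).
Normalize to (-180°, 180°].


arg(z1*z2) = 140° - 130° = 10°
Normalized to (-180°, 180°]: 10°

10°


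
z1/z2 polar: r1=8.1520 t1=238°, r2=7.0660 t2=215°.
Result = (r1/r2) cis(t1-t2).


r = 8.1520 / 7.0660 = 1.1537
theta = 238° - 215° = 23° = 23° (mod 360)

1.1537 cis(23°)


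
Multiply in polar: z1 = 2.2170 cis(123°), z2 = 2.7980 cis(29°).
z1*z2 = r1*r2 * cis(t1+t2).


r = 2.2170 * 2.7980 = 6.2032
theta = 123° + 29° = 152° = 152° (mod 360)

6.2032 cis(152°)


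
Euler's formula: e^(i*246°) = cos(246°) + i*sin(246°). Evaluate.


cos(246°) = -0.4067
sin(246°) = -0.9135

e^(i*246°) = -0.4067 - 0.9135i


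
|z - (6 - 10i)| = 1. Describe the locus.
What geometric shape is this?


|z - z0| = r is a circle with center z0 and radius r.
Center = (6, -10), radius = 1

Circle with center (6, -10) and radius 1


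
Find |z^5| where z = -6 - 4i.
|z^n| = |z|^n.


|z| = sqrt(36+16) = sqrt(52) = 7.2111
|z^5| = |z|^5 = (sqrt(52))^5 = 52^2 * sqrt(52) = 2704*sqrt(52)

|z^5| = 2704*sqrt(52) ≈ 19498.8213


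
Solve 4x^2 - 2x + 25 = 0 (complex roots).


disc = (-2)^2 - 4*4*25 = 4 - 400 = -396
sqrt(|disc|) = sqrt(396) = 19.8997
Real part = 2/(2*4) = 0.2500
Imag part = 19.8997/(2*4) = 2.4875

0.2500 ± 2.4875i


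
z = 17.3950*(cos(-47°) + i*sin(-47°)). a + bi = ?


a = 17.3950*cos(-47°) = 17.3950*0.682 = 11.8634
b = 17.3950*sin(-47°) = 17.3950*(-0.731354) = -12.7219

11.8634 - 12.7219i


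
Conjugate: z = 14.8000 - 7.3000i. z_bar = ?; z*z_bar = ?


z_bar = 14.8000 + 7.3000i
z*z_bar = 14.8^2 + (-7.3)^2 = 219.04 + 53.29 = 272.33

z_bar = 14.8000 + 7.3000i, z*z_bar = 272.33


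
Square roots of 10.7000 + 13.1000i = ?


|z| = sqrt(114.49+171.61) = 16.9145
sqrt((|z|+a)/2) = sqrt((16.9145+10.7)/2) = sqrt(13.8072) = 3.7158
sqrt((|z|-a)/2) = sqrt((16.9145-10.7)/2) = sqrt(3.1072) = 1.7627

±(3.7158 + 1.7627i) i.e. 3.7158 + 1.7627i and -3.7158 - 1.7627i


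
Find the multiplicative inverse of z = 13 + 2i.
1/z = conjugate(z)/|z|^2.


|z|^2 = 169+4 = 173
1/z = (13 - 2i)/173

1/z = 0.0751 - 0.0116i


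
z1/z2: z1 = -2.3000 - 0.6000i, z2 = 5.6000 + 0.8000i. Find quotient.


Conjugate of z2 = 5.6000 - 0.8000i
Numerator: (-2.3000 - 0.6000i)(5.6000 - 0.8000i) = -13.3600 - 1.5200i
Denominator: 5.6^2 + 0.8^2 = 32
Result = (-13.3600 - 1.5200i)/32

-0.4175 - 0.0475i


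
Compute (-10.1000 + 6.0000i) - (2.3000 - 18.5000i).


Real: -10.1 - 2.3 = -12.4
Imag: 6 + 18.5 = 24.5

-12.4000 + 24.5000i


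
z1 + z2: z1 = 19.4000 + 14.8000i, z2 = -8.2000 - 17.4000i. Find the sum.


Real: 19.4 - 8.2 = 11.2
Imag: 14.8 - 17.4 = -2.6

11.2000 - 2.6000i


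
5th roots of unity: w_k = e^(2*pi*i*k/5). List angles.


The 5th roots of unity are cis(360k/5°) for k=0..4
Angle step = 360/5 = 72°
Primitive root: cis(72°)
Primitive root = 0.3090 + 0.9511i

5 roots at angles: 0°, 72°, 144°, 216°, 288°


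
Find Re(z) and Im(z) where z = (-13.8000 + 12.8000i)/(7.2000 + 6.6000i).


Multiply by conjugate: (-13.8000 + 12.8000i)(7.2000 - 6.6000i) / (7.2^2 + 6.6^2)
Numerator real = -13.8*7.2 + 12.8*6.6 = -14.88
Numerator imag = 12.8*7.2 - (-13.8)*6.6 = 183.24
Denominator = 95.4
Re(z) = -14.88/95.4 = -0.1560
Im(z) = 183.24/95.4 = 1.9208

Re(z) = -0.1560, Im(z) = 1.9208


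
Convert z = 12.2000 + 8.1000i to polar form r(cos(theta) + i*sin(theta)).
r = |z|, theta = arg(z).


r = sqrt(148.84+65.61) = sqrt(214.45) = 14.6441
theta = atan2(8.1, 12.2) = 33.5816 degrees

r = 14.6441, theta = 33.5816 degrees


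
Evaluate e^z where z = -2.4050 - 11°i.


e^-2.4050 = 0.0903
cos(-11°) = 0.9816
sin(-11°) = -0.1908
Real = 0.0903*0.9816 = 0.0886
Imag = 0.0903*(-0.1908) = -0.0172

0.0886 - 0.0172i


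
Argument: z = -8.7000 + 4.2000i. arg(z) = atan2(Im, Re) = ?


Re = -8.7, Im = 4.2
arg = atan2(4.2, -8.7) = 154.2307 degrees

arg(z) = 154.2307 degrees


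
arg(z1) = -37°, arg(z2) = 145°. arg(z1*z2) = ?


arg(z1*z2) = -37° + 145° = 108°
Normalized to (-180°, 180°]: 108°

108°


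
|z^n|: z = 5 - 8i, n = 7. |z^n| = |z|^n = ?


|z| = sqrt(25+64) = sqrt(89) = 9.4340
|z^7| = |z|^7 = (sqrt(89))^7 = 89^3 * sqrt(89) = 704969*sqrt(89)

|z^7| = 704969*sqrt(89) ≈ 6650664.2447


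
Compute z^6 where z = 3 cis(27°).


r^6 = 3^6 = 729
n*theta = 6*27° = 162° = 162° (mod 360)
a = 729*cos(162°) = -693.3202
b = 729*sin(162°) = 225.2734

729 cis(162°) = -693.3202 + 225.2734i


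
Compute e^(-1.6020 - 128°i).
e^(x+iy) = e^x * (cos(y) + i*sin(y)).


e^-1.6020 = 0.2015
cos(-128°) = -0.6157
sin(-128°) = -0.788
Real = 0.2015*(-0.6157) = -0.1241
Imag = 0.2015*(-0.788) = -0.1588

-0.1241 - 0.1588i


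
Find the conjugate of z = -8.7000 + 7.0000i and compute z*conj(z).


z_bar = -8.7000 - 7.0000i
z*z_bar = (-8.7)^2 + 7^2 = 75.69 + 49 = 124.69

z_bar = -8.7000 - 7.0000i, z*z_bar = 124.69


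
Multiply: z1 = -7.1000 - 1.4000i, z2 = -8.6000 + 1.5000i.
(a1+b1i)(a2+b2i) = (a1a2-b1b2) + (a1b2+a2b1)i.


Real = -7.1*(-8.6) - (-1.4)*1.5 = 61.06 - (-2.1) = 63.16
Imag = -7.1*1.5 - (8.6)*(-1.4) = -10.65 + 12.04 = 1.39

63.1600 + 1.3900i


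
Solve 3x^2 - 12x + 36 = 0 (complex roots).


disc = (-12)^2 - 4*3*36 = 144 - 432 = -288
sqrt(|disc|) = sqrt(288) = 16.9706
Real part = 12/(2*3) = 2.0000
Imag part = 16.9706/(2*3) = 2.8284

2.0000 ± 2.8284i


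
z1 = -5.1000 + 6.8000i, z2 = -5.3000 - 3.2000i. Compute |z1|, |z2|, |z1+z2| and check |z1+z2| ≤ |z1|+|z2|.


|z1| = sqrt((-5.1)^2 + 6.8^2) = sqrt(72.25) = 8.5000
|z2| = sqrt((-5.3)^2 + (-3.2)^2) = sqrt(38.33) = 6.1911
z1+z2 = -10.4000 + 3.6000i
|z1+z2| = sqrt(121.12) = 11.0055
|z1|+|z2| = 8.5000 + 6.1911 = 14.6911

|z1+z2| = 11.0055 ≤ |z1|+|z2| = 14.6911 (verified)


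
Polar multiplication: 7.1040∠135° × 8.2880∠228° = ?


r = 7.1040 * 8.2880 = 58.8780
theta = 135° + 228° = 363° = 3° (mod 360)

58.8780 cis(3°)


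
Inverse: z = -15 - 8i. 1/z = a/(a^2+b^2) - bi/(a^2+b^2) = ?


|z|^2 = 225+64 = 289
1/z = (-15 + 8i)/289

1/z = -0.0519 + 0.0277i


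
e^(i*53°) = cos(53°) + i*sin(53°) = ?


cos(53°) = 0.6018
sin(53°) = 0.7986

e^(i*53°) = 0.6018 + 0.7986i


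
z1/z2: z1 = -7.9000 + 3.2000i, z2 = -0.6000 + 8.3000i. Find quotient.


Conjugate of z2 = -0.6000 - 8.3000i
Numerator: (-7.9000 + 3.2000i)(-0.6000 - 8.3000i) = 31.3000 + 63.6500i
Denominator: (-0.6)^2 + 8.3^2 = 69.25
Result = (31.3000 + 63.6500i)/69.25

0.4520 + 0.9191i


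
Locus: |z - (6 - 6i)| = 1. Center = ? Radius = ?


|z - z0| = r is a circle with center z0 and radius r.
Center = (6, -6), radius = 1

Circle with center (6, -6) and radius 1


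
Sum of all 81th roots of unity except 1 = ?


With w = e^(2*pi*i/81), all 81 of the 81th roots of unity w^0 = 1, w, ..., w^(80) sum to 0: 1 + w + ... + w^(80) = (1 - w^81)/(1 - w) = 0 since w^81 = 1, w ≠ 1.
Removing the root 1: w + w^2 + ... + w^(80) = 0 - 1 = -1

Sum = -1


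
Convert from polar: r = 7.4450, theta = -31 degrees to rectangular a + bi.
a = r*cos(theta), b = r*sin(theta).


a = 7.4450*cos(-31°) = 7.4450*0.85717 = 6.3816
b = 7.4450*sin(-31°) = 7.4450*(-0.51504) = -3.8345

6.3816 - 3.8345i


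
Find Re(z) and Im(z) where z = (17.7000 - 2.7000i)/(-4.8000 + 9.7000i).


Multiply by conjugate: (17.7000 - 2.7000i)(-4.8000 - 9.7000i) / ((-4.8)^2 + 9.7^2)
Numerator real = 17.7*(-4.8) - (2.7)*9.7 = -111.15
Numerator imag = -2.7*(-4.8) - 17.7*9.7 = -158.73
Denominator = 117.13
Re(z) = -111.15/117.13 = -0.9489
Im(z) = -158.73/117.13 = -1.3552

Re(z) = -0.9489, Im(z) = -1.3552


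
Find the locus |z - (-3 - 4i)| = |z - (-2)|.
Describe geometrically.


Equal distances means the locus is the perpendicular bisector of z1 and z2.
Midpoint = ((-3+(-2))/2, (-4+0)/2) = (-2.5000, -2.0000)

Perpendicular bisector through (-2.5000, -2.0000)


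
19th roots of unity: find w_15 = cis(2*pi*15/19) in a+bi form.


Angle = 360*15/19 = 284.2105°
a = cos(284.2105°) = 0.2455
b = sin(284.2105°) = -0.9694

0.2455 - 0.9694i


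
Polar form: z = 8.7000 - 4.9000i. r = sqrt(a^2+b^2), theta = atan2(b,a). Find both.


r = sqrt(75.69+24.01) = sqrt(99.7) = 9.9850
theta = atan2(-4.9, 8.7) = -29.3890 degrees

r = 9.9850, theta = -29.3890 degrees


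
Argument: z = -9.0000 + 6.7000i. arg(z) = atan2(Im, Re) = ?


Re = -9, Im = 6.7
arg = atan2(6.7, -9) = 143.3344 degrees

arg(z) = 143.3344 degrees


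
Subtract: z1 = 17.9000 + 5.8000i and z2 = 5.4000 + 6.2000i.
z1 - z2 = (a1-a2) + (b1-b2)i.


Real: 17.9 - 5.4 = 12.5
Imag: 5.8 - 6.2 = -0.4

12.5000 - 0.4000i


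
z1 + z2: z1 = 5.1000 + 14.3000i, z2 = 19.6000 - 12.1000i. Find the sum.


Real: 5.1 + 19.6 = 24.7
Imag: 14.3 - 12.1 = 2.2

24.7000 + 2.2000i


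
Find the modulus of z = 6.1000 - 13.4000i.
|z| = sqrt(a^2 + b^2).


|z| = sqrt(6.1^2 + (-13.4)^2) = sqrt(37.21 + 179.56) = sqrt(216.77) = 14.7231

|z| = 14.7231


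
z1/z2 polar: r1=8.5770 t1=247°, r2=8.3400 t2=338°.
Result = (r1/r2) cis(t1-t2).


r = 8.5770 / 8.3400 = 1.0284
theta = 247° - 338° = -91° = 269° (mod 360)

1.0284 cis(269°)


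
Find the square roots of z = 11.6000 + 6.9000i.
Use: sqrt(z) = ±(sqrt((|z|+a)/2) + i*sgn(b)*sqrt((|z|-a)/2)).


|z| = sqrt(134.56+47.61) = 13.4970
sqrt((|z|+a)/2) = sqrt((13.4970+11.6)/2) = sqrt(12.5485) = 3.5424
sqrt((|z|-a)/2) = sqrt((13.4970-11.6)/2) = sqrt(0.9485) = 0.9739

±(3.5424 + 0.9739i) i.e. 3.5424 + 0.9739i and -3.5424 - 0.9739i


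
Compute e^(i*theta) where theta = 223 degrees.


cos(223°) = -0.7314
sin(223°) = -0.6820

e^(i*223°) = -0.7314 - 0.6820i


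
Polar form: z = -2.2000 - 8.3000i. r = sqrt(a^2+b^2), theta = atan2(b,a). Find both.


r = sqrt(4.84+68.89) = sqrt(73.73) = 8.5866
theta = atan2(-8.3, -2.2) = -104.8455 degrees

r = 8.5866, theta = -104.8455 degrees


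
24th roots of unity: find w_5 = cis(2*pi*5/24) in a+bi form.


Angle = 360*5/24 = 75°
a = cos(75°) = 0.2588
b = sin(75°) = 0.9659

0.2588 + 0.9659i


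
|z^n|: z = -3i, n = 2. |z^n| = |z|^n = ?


|z| = sqrt(0+9) = sqrt(9) = 3
|z^2| = |z|^2 = 3^2 = 9

|z^2| = 9


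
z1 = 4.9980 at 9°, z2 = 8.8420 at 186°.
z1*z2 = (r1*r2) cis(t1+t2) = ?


r = 4.9980 * 8.8420 = 44.1923
theta = 9° + 186° = 195° = 195° (mod 360)

44.1923 cis(195°)


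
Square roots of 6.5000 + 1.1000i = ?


|z| = sqrt(42.25+1.21) = 6.5924
sqrt((|z|+a)/2) = sqrt((6.5924+6.5)/2) = sqrt(6.5462) = 2.5586
sqrt((|z|-a)/2) = sqrt((6.5924-6.5)/2) = sqrt(0.0462) = 0.2150

±(2.5586 + 0.2150i) i.e. 2.5586 + 0.2150i and -2.5586 - 0.2150i


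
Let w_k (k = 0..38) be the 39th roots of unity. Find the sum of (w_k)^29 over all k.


The roots are w_k = w^k with w = e^(2*pi*i/39), and (w^k)^29 = (w^29)^k.
So S = 1 + u + u^2 + ... + u^(38) with u = w^29.
29 = 0*39 + 29, so 29 is not a multiple of 39: u = w^29 ≠ 1 (w is a primitive 39th root), while u^39 = (w^39)^29 = 1.
Geometric series: S = (1 - u^39)/(1 - u) = (1 - 1)/(1 - u) = 0

S = 0


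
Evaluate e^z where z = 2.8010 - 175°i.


e^2.8010 = 16.4611
cos(-175°) = -0.9962
sin(-175°) = -0.08716
Real = 16.4611*(-0.9962) = -16.3985
Imag = 16.4611*(-0.08716) = -1.4347

-16.3985 - 1.4347i


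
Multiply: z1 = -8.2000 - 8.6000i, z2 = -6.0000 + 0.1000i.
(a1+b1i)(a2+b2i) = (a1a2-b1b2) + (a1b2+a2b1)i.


Real = -8.2*(-6) - (-8.6)*0.1 = 49.2 - (-0.86) = 50.06
Imag = -8.2*0.1 - (6)*(-8.6) = -0.82 + 51.6 = 50.78

50.0600 + 50.7800i


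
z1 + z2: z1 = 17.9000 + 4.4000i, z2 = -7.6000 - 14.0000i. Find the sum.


Real: 17.9 - 7.6 = 10.3
Imag: 4.4 - 14 = -9.6

10.3000 - 9.6000i


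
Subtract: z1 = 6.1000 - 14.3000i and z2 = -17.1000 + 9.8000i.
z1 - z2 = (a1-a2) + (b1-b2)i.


Real: 6.1 + 17.1 = 23.2
Imag: -14.3 - 9.8 = -24.1

23.2000 - 24.1000i


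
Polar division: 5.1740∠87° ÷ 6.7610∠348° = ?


r = 5.1740 / 6.7610 = 0.7653
theta = 87° - 348° = -261° = 99° (mod 360)

0.7653 cis(99°)


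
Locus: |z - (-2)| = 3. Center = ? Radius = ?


|z - z0| = r is a circle with center z0 and radius r.
Center = (-2, 0), radius = 3

Circle with center (-2, 0) and radius 3


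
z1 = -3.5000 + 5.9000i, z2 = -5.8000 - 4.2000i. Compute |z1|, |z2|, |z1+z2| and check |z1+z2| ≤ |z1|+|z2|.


|z1| = sqrt((-3.5)^2 + 5.9^2) = sqrt(47.06) = 6.8600
|z2| = sqrt((-5.8)^2 + (-4.2)^2) = sqrt(51.28) = 7.1610
z1+z2 = -9.3000 + 1.7000i
|z1+z2| = sqrt(89.38) = 9.4541
|z1|+|z2| = 6.8600 + 7.1610 = 14.0210

|z1+z2| = 9.4541 ≤ |z1|+|z2| = 14.0210 (verified)


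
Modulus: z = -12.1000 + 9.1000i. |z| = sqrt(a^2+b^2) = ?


|z| = sqrt((-12.1)^2 + 9.1^2) = sqrt(146.41 + 82.81) = sqrt(229.22) = 15.1400

|z| = 15.1400


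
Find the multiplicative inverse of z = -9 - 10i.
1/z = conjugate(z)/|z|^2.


|z|^2 = 81+100 = 181
1/z = (-9 + 10i)/181

1/z = -0.0497 + 0.0552i


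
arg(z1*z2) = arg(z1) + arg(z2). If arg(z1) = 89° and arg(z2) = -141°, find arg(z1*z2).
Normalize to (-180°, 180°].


arg(z1*z2) = 89° - 141° = -52°
Normalized to (-180°, 180°]: -52°

-52°


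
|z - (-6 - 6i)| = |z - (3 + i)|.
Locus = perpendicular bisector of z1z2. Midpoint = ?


Equal distances means the locus is the perpendicular bisector of z1 and z2.
Midpoint = ((-6+3)/2, (-6+1)/2) = (-1.5000, -2.5000)

Perpendicular bisector through (-1.5000, -2.5000)


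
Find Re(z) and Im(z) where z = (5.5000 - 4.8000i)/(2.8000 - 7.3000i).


Multiply by conjugate: (5.5000 - 4.8000i)(2.8000 + 7.3000i) / (2.8^2 + (-7.3)^2)
Numerator real = 5.5*2.8 - (4.8)*(-7.3) = 50.44
Numerator imag = -4.8*2.8 - 5.5*(-7.3) = 26.71
Denominator = 61.13
Re(z) = 50.44/61.13 = 0.8251
Im(z) = 26.71/61.13 = 0.4369

Re(z) = 0.8251, Im(z) = 0.4369


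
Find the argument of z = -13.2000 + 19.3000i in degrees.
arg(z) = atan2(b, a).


Re = -13.2, Im = 19.3
arg = atan2(19.3, -13.2) = 124.3697 degrees

arg(z) = 124.3697 degrees


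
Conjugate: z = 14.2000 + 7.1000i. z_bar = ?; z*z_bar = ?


z_bar = 14.2000 - 7.1000i
z*z_bar = 14.2^2 + 7.1^2 = 201.64 + 50.41 = 252.05

z_bar = 14.2000 - 7.1000i, z*z_bar = 252.05


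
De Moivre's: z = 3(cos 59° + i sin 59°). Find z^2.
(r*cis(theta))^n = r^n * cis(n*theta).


r^2 = 3^2 = 9
n*theta = 2*59° = 118° = 118° (mod 360)
a = 9*cos(118°) = -4.2252
b = 9*sin(118°) = 7.9465

9 cis(118°) = -4.2252 + 7.9465i


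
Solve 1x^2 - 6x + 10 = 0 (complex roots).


disc = (-6)^2 - 4*1*10 = 36 - 40 = -4
sqrt(|disc|) = sqrt(4) = 2.0000
Real part = 6/(2*1) = 3.0000
Imag part = 2.0000/(2*1) = 1.0000

3.0000 ± 1.0000i


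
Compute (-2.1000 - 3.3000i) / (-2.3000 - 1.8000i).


Conjugate of z2 = -2.3000 + 1.8000i
Numerator: (-2.1000 - 3.3000i)(-2.3000 + 1.8000i) = 10.7700 + 3.8100i
Denominator: (-2.3)^2 + (-1.8)^2 = 8.53
Result = (10.7700 + 3.8100i)/8.53

1.2626 + 0.4467i


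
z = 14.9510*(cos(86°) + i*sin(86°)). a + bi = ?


a = 14.9510*cos(86°) = 14.9510*0.069756 = 1.0429
b = 14.9510*sin(86°) = 14.9510*0.997564 = 14.9146

1.0429 + 14.9146i


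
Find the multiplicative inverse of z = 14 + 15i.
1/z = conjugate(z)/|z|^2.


|z|^2 = 196+225 = 421
1/z = (14 - 15i)/421

1/z = 0.0333 - 0.0356i


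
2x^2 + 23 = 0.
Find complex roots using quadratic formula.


disc = 0^2 - 4*2*23 = 0 - 184 = -184
sqrt(|disc|) = sqrt(184) = 13.5647
Real part = 0/(2*2) = 0
Imag part = 13.5647/(2*2) = 3.3912

0 ± 3.3912i


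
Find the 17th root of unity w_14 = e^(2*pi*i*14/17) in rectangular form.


Angle = 360*14/17 = 296.4706°
a = cos(296.4706°) = 0.4457
b = sin(296.4706°) = -0.8952

0.4457 - 0.8952i


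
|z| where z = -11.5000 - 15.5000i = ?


|z| = sqrt((-11.5)^2 + (-15.5)^2) = sqrt(132.25 + 240.25) = sqrt(372.5) = 19.3003

|z| = 19.3003


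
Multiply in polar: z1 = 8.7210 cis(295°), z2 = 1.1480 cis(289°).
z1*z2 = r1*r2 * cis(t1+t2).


r = 8.7210 * 1.1480 = 10.0117
theta = 295° + 289° = 584° = 224° (mod 360)

10.0117 cis(224°)


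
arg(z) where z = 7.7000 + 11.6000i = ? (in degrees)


Re = 7.7, Im = 11.6
arg = atan2(11.6, 7.7) = 56.4241 degrees

arg(z) = 56.4241 degrees


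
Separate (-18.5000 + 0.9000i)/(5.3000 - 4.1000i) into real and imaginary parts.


Multiply by conjugate: (-18.5000 + 0.9000i)(5.3000 + 4.1000i) / (5.3^2 + (-4.1)^2)
Numerator real = -18.5*5.3 + 0.9*(-4.1) = -101.74
Numerator imag = 0.9*5.3 - (-18.5)*(-4.1) = -71.08
Denominator = 44.9
Re(z) = -101.74/44.9 = -2.2659
Im(z) = -71.08/44.9 = -1.5831

Re(z) = -2.2659, Im(z) = -1.5831


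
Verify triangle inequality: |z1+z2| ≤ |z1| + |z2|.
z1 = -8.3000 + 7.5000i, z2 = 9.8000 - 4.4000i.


|z1| = sqrt((-8.3)^2 + 7.5^2) = sqrt(125.14) = 11.1866
|z2| = sqrt(9.8^2 + (-4.4)^2) = sqrt(115.4) = 10.7424
z1+z2 = 1.5000 + 3.1000i
|z1+z2| = sqrt(11.86) = 3.4438
|z1|+|z2| = 11.1866 + 10.7424 = 21.9290

|z1+z2| = 3.4438 ≤ |z1|+|z2| = 21.9290 (verified)


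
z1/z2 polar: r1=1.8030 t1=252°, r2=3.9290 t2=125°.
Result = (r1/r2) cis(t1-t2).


r = 1.8030 / 3.9290 = 0.4589
theta = 252° - 125° = 127° = 127° (mod 360)

0.4589 cis(127°)


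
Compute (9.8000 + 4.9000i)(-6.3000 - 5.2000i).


Real = 9.8*(-6.3) - 4.9*(-5.2) = -61.74 - (-25.48) = -36.26
Imag = 9.8*(-5.2) - (6.3)*4.9 = -50.96 - (30.87) = -81.83

-36.2600 - 81.8300i


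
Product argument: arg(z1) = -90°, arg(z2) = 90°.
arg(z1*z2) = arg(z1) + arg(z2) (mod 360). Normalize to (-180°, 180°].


arg(z1*z2) = -90° + 90° = 0°
Normalized to (-180°, 180°]: 0°

0°


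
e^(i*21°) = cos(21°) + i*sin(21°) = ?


cos(21°) = 0.9336
sin(21°) = 0.3584

e^(i*21°) = 0.9336 + 0.3584i


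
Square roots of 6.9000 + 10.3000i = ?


|z| = sqrt(47.61+106.09) = 12.3976
sqrt((|z|+a)/2) = sqrt((12.3976+6.9)/2) = sqrt(9.6488) = 3.1063
sqrt((|z|-a)/2) = sqrt((12.3976-6.9)/2) = sqrt(2.7488) = 1.6579

±(3.1063 + 1.6579i) i.e. 3.1063 + 1.6579i and -3.1063 - 1.6579i


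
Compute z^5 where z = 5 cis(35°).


r^5 = 5^5 = 3125
n*theta = 5*35° = 175° = 175° (mod 360)
a = 3125*cos(175°) = -3113.1084
b = 3125*sin(175°) = 272.3617

3125 cis(175°) = -3113.1084 + 272.3617i


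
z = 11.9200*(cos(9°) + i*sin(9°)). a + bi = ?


a = 11.9200*cos(9°) = 11.9200*0.987688 = 11.7732
b = 11.9200*sin(9°) = 11.9200*0.156434 = 1.8647

11.7732 + 1.8647i


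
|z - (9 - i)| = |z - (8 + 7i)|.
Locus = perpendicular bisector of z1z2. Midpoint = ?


Equal distances means the locus is the perpendicular bisector of z1 and z2.
Midpoint = ((9+8)/2, (-1+7)/2) = (8.5000, 3.0000)

Perpendicular bisector through (8.5000, 3.0000)


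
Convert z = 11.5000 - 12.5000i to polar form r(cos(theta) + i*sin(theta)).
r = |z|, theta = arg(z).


r = sqrt(132.25+156.25) = sqrt(288.5) = 16.9853
theta = atan2(-12.5, 11.5) = -47.3859 degrees

r = 16.9853, theta = -47.3859 degrees


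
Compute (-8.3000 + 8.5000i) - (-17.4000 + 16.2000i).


Real: -8.3 + 17.4 = 9.1
Imag: 8.5 - 16.2 = -7.7

9.1000 - 7.7000i


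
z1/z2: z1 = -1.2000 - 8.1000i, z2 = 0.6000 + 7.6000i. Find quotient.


Conjugate of z2 = 0.6000 - 7.6000i
Numerator: (-1.2000 - 8.1000i)(0.6000 - 7.6000i) = -62.2800 + 4.2600i
Denominator: 0.6^2 + 7.6^2 = 58.12
Result = (-62.2800 + 4.2600i)/58.12

-1.0716 + 0.0733i


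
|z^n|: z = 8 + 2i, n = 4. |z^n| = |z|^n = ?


|z| = sqrt(64+4) = sqrt(68) = 8.2462
|z^4| = |z|^4 = (sqrt(68))^4 = 68^2 = 4624

|z^4| = 4624


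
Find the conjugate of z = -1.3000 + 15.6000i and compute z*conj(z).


z_bar = -1.3000 - 15.6000i
z*z_bar = (-1.3)^2 + 15.6^2 = 1.69 + 243.36 = 245.05

z_bar = -1.3000 - 15.6000i, z*z_bar = 245.05


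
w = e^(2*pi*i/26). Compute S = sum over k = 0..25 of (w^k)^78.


The roots are w_k = w^k with w = e^(2*pi*i/26), and (w^k)^78 = (w^78)^k.
So S = 1 + u + u^2 + ... + u^(25) with u = w^78.
78 = 3*26 + 0, so 78 is a multiple of 26 and u = (w^26)^3 = 1.
Every one of the 26 terms equals 1: S = 26

S = 26


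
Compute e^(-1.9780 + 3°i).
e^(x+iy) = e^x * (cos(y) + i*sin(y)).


e^-1.9780 = 0.13835
cos(3°) = 0.9986
sin(3°) = 0.0523
Real = 0.13835*0.9986 = 0.1382
Imag = 0.13835*0.0523 = 0.0072

0.1382 + 0.0072i


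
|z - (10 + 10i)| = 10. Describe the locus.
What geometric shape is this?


|z - z0| = r is a circle with center z0 and radius r.
Center = (10, 10), radius = 10

Circle with center (10, 10) and radius 10


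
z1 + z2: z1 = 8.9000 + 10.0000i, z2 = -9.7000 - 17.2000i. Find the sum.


Real: 8.9 - 9.7 = -0.8
Imag: 10 - 17.2 = -7.2

-0.8000 - 7.2000i


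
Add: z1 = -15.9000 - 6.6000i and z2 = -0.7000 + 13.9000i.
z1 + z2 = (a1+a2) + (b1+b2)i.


Real: -15.9 - 0.7 = -16.6
Imag: -6.6 + 13.9 = 7.3

-16.6000 + 7.3000i


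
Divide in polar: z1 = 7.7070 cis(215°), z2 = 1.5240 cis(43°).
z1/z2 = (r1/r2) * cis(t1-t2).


r = 7.7070 / 1.5240 = 5.0571
theta = 215° - 43° = 172° = 172° (mod 360)

5.0571 cis(172°)


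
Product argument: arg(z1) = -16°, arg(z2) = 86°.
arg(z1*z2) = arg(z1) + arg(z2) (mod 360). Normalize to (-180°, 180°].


arg(z1*z2) = -16° + 86° = 70°
Normalized to (-180°, 180°]: 70°

70°


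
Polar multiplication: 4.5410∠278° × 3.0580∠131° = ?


r = 4.5410 * 3.0580 = 13.8864
theta = 278° + 131° = 409° = 49° (mod 360)

13.8864 cis(49°)


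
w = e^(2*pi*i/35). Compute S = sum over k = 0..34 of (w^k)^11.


The roots are w_k = w^k with w = e^(2*pi*i/35), and (w^k)^11 = (w^11)^k.
So S = 1 + u + u^2 + ... + u^(34) with u = w^11.
11 = 0*35 + 11, so 11 is not a multiple of 35: u = w^11 ≠ 1 (w is a primitive 35th root), while u^35 = (w^35)^11 = 1.
Geometric series: S = (1 - u^35)/(1 - u) = (1 - 1)/(1 - u) = 0

S = 0


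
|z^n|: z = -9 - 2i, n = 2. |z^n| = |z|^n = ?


|z| = sqrt(81+4) = sqrt(85) = 9.2195
|z^2| = |z|^2 = (sqrt(85))^2 = 85

|z^2| = 85


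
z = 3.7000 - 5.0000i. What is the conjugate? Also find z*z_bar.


z_bar = 3.7000 + 5.0000i
z*z_bar = 3.7^2 + (-5)^2 = 13.69 + 25 = 38.69

z_bar = 3.7000 + 5.0000i, z*z_bar = 38.69


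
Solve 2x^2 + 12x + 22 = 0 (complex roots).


disc = 12^2 - 4*2*22 = 144 - 176 = -32
sqrt(|disc|) = sqrt(32) = 5.6569
Real part = -12/(2*2) = -3.0000
Imag part = 5.6569/(2*2) = 1.4142

-3.0000 ± 1.4142i


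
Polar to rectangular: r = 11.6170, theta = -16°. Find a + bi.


a = 11.6170*cos(-16°) = 11.6170*0.96126 = 11.1670
b = 11.6170*sin(-16°) = 11.6170*(-0.27564) = -3.2021

11.1670 - 3.2021i


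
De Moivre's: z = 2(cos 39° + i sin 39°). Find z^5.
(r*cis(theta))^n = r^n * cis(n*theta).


r^5 = 2^5 = 32
n*theta = 5*39° = 195° = 195° (mod 360)
a = 32*cos(195°) = -30.9096
b = 32*sin(195°) = -8.2822

32 cis(195°) = -30.9096 - 8.2822i


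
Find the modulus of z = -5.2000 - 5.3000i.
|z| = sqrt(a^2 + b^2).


|z| = sqrt((-5.2)^2 + (-5.3)^2) = sqrt(27.04 + 28.09) = sqrt(55.13) = 7.4250

|z| = 7.4250


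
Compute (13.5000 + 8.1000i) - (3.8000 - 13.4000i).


Real: 13.5 - 3.8 = 9.7
Imag: 8.1 + 13.4 = 21.5

9.7000 + 21.5000i


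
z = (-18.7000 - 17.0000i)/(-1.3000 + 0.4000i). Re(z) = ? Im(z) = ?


Multiply by conjugate: (-18.7000 - 17.0000i)(-1.3000 - 0.4000i) / ((-1.3)^2 + 0.4^2)
Numerator real = -18.7*(-1.3) - (17)*0.4 = 17.51
Numerator imag = -17*(-1.3) - (-18.7)*0.4 = 29.58
Denominator = 1.85
Re(z) = 17.51/1.85 = 9.4649
Im(z) = 29.58/1.85 = 15.9892

Re(z) = 9.4649, Im(z) = 15.9892


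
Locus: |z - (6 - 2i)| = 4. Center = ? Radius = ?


|z - z0| = r is a circle with center z0 and radius r.
Center = (6, -2), radius = 4

Circle with center (6, -2) and radius 4


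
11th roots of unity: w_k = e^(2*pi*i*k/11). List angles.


The 11th roots of unity are cis(360k/11°) for k=0..10
Angle step = 360/11 = 32.7273°
Primitive root: cis(32.7273°)
Primitive root = 0.8413 + 0.5406i

11 roots at angles: 0°, 32.7273°, 65.4545°, 98.1818°, 130.9091°, 163.6364°, 196.3636°, 229.0909°, 261.8182°, 294.5455°, 327.2727°


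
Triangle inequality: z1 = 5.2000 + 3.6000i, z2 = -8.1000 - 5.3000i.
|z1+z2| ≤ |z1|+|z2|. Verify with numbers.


|z1| = sqrt(5.2^2 + 3.6^2) = sqrt(40) = 6.3246
|z2| = sqrt((-8.1)^2 + (-5.3)^2) = sqrt(93.7) = 9.6799
z1+z2 = -2.9000 - 1.7000i
|z1+z2| = sqrt(11.3) = 3.3615
|z1|+|z2| = 6.3246 + 9.6799 = 16.0045

|z1+z2| = 3.3615 ≤ |z1|+|z2| = 16.0045 (verified)


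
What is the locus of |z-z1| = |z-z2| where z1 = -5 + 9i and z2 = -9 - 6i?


Equal distances means the locus is the perpendicular bisector of z1 and z2.
Midpoint = ((-5+(-9))/2, (9+(-6))/2) = (-7.0000, 1.5000)

Perpendicular bisector through (-7.0000, 1.5000)


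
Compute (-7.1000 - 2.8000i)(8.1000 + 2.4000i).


Real = -7.1*8.1 - (-2.8)*2.4 = -57.51 - (-6.72) = -50.79
Imag = -7.1*2.4 + 8.1*(-2.8) = -17.04 - (22.68) = -39.72

-50.7900 - 39.7200i


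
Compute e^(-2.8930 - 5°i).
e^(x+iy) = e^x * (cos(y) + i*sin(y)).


e^-2.8930 = 0.0554
cos(-5°) = 0.9962
sin(-5°) = -0.0872
Real = 0.0554*0.9962 = 0.0552
Imag = 0.0554*(-0.0872) = -0.0048

0.0552 - 0.0048i


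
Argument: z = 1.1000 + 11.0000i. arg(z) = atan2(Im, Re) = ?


Re = 1.1, Im = 11
arg = atan2(11, 1.1) = 84.2894 degrees

arg(z) = 84.2894 degrees


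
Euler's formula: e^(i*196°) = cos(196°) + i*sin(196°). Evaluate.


cos(196°) = -0.9613
sin(196°) = -0.2756

e^(i*196°) = -0.9613 - 0.2756i


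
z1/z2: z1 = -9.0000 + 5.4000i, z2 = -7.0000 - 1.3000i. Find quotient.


Conjugate of z2 = -7.0000 + 1.3000i
Numerator: (-9.0000 + 5.4000i)(-7.0000 + 1.3000i) = 55.9800 - 49.5000i
Denominator: (-7)^2 + (-1.3)^2 = 50.69
Result = (55.9800 - 49.5000i)/50.69

1.1044 - 0.9765i


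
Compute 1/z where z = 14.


|z|^2 = 196+0 = 196
1/z = (14 - 0i)/196

1/z = 0.0714 + 0i


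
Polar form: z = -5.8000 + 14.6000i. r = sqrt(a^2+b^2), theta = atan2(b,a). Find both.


r = sqrt(33.64+213.16) = sqrt(246.8) = 15.7099
theta = atan2(14.6, -5.8) = 111.6660 degrees

r = 15.7099, theta = 111.6660 degrees


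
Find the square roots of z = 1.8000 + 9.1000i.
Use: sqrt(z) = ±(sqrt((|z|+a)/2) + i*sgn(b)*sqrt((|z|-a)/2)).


|z| = sqrt(3.24+82.81) = 9.2763
sqrt((|z|+a)/2) = sqrt((9.2763+1.8)/2) = sqrt(5.5382) = 2.3533
sqrt((|z|-a)/2) = sqrt((9.2763-1.8)/2) = sqrt(3.7382) = 1.9334

±(2.3533 + 1.9334i) i.e. 2.3533 + 1.9334i and -2.3533 - 1.9334i


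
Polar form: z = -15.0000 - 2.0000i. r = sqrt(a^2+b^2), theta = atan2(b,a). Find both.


r = sqrt(225+4) = sqrt(229) = 15.1327
theta = atan2(-2, -15) = -172.4054 degrees

r = 15.1327, theta = -172.4054 degrees


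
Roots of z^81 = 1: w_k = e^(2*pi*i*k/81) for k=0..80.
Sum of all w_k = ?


The sum of all 81th roots of unity is 0.
Geometric series: (1 - w^81)/(1 - w) = (1-1)/(1-w) = 0 since w^81 = 1, w ≠ 1.
Alternatively: coefficient of z^80 in z^81 - 1 is 0.

0


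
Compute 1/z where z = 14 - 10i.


|z|^2 = 196+100 = 296
1/z = (14 + 10i)/296

1/z = 0.0473 + 0.0338i


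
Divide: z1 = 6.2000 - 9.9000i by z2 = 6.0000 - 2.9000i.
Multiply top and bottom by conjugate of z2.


Conjugate of z2 = 6.0000 + 2.9000i
Numerator: (6.2000 - 9.9000i)(6.0000 + 2.9000i) = 65.9100 - 41.4200i
Denominator: 6^2 + (-2.9)^2 = 44.41
Result = (65.9100 - 41.4200i)/44.41

1.4841 - 0.9327i


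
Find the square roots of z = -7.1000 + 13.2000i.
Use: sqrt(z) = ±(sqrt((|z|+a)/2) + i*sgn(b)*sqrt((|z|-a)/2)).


|z| = sqrt(50.41+174.24) = 14.9883
sqrt((|z|+a)/2) = sqrt((14.9883+(-7.1))/2) = sqrt(3.9442) = 1.9860
sqrt((|z|-a)/2) = sqrt((14.9883-(-7.1))/2) = sqrt(11.0442) = 3.3233

±(1.9860 + 3.3233i) i.e. 1.9860 + 3.3233i and -1.9860 - 3.3233i


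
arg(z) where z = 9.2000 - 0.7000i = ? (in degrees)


Re = 9.2, Im = -0.7
arg = atan2(-0.7, 9.2) = -4.3511 degrees

arg(z) = -4.3511 degrees


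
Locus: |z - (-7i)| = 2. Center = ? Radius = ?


|z - z0| = r is a circle with center z0 and radius r.
Center = (0, -7), radius = 2

Circle with center (0, -7) and radius 2


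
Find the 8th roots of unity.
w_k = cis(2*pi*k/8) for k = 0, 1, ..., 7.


The 8th roots of unity are cis(360k/8°) for k=0..7
Angle step = 360/8 = 45°
Primitive root: cis(45°)
Primitive root = 0.7071 + 0.7071i

8 roots at angles: 0°, 45°, 90°, 135°, 180°, 225°, 270°, 315°


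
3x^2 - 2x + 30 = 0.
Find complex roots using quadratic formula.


disc = (-2)^2 - 4*3*30 = 4 - 360 = -356
sqrt(|disc|) = sqrt(356) = 18.8680
Real part = 2/(2*3) = 0.3333
Imag part = 18.8680/(2*3) = 3.1447

0.3333 ± 3.1447i


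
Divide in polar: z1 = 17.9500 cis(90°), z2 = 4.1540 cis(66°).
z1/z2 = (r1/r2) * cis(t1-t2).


r = 17.9500 / 4.1540 = 4.3211
theta = 90° - 66° = 24° = 24° (mod 360)

4.3211 cis(24°)


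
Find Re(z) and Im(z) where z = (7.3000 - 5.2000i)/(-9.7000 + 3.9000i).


Multiply by conjugate: (7.3000 - 5.2000i)(-9.7000 - 3.9000i) / ((-9.7)^2 + 3.9^2)
Numerator real = 7.3*(-9.7) - (5.2)*3.9 = -91.09
Numerator imag = -5.2*(-9.7) - 7.3*3.9 = 21.97
Denominator = 109.3
Re(z) = -91.09/109.3 = -0.8334
Im(z) = 21.97/109.3 = 0.2010

Re(z) = -0.8334, Im(z) = 0.2010


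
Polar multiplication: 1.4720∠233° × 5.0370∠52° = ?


r = 1.4720 * 5.0370 = 7.4145
theta = 233° + 52° = 285° = 285° (mod 360)

7.4145 cis(285°)


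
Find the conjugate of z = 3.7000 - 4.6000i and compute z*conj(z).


z_bar = 3.7000 + 4.6000i
z*z_bar = 3.7^2 + (-4.6)^2 = 13.69 + 21.16 = 34.85

z_bar = 3.7000 + 4.6000i, z*z_bar = 34.85


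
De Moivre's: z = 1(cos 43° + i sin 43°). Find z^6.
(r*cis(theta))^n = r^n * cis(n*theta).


r^6 = 1^6 = 1
n*theta = 6*43° = 258° = 258° (mod 360)
a = 1*cos(258°) = -0.2079
b = 1*sin(258°) = -0.9781

1 cis(258°) = -0.2079 - 0.9781i


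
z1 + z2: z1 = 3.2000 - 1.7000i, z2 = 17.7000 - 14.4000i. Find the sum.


Real: 3.2 + 17.7 = 20.9
Imag: -1.7 - 14.4 = -16.1

20.9000 - 16.1000i


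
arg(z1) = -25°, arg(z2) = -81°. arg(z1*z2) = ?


arg(z1*z2) = -25° - 81° = -106°
Normalized to (-180°, 180°]: -106°

-106°


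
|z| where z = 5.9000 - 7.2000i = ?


|z| = sqrt(5.9^2 + (-7.2)^2) = sqrt(34.81 + 51.84) = sqrt(86.65) = 9.3086

|z| = 9.3086


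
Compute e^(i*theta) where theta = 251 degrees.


cos(251°) = -0.3256
sin(251°) = -0.9455

e^(i*251°) = -0.3256 - 0.9455i


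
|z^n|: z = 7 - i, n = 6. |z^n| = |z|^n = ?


|z| = sqrt(49+1) = sqrt(50) = 7.0711
|z^6| = |z|^6 = (sqrt(50))^6 = 50^3 = 125000

|z^6| = 125000


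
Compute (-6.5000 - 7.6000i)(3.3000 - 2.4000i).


Real = -6.5*3.3 - (-7.6)*(-2.4) = -21.45 - 18.24 = -39.69
Imag = -6.5*(-2.4) + 3.3*(-7.6) = 15.6 - (25.08) = -9.48

-39.6900 - 9.4800i


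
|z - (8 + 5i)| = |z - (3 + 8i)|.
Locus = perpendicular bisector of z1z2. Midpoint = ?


Equal distances means the locus is the perpendicular bisector of z1 and z2.
Midpoint = ((8+3)/2, (5+8)/2) = (5.5000, 6.5000)

Perpendicular bisector through (5.5000, 6.5000)


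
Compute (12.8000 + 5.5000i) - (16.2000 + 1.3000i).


Real: 12.8 - 16.2 = -3.4
Imag: 5.5 - 1.3 = 4.2

-3.4000 + 4.2000i


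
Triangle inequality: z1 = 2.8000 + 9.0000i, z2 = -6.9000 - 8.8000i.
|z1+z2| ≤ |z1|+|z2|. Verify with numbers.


|z1| = sqrt(2.8^2 + 9^2) = sqrt(88.84) = 9.4255
|z2| = sqrt((-6.9)^2 + (-8.8)^2) = sqrt(125.05) = 11.1826
z1+z2 = -4.1000 + 0.2000i
|z1+z2| = sqrt(16.85) = 4.1049
|z1|+|z2| = 9.4255 + 11.1826 = 20.6081

|z1+z2| = 4.1049 ≤ |z1|+|z2| = 20.6081 (verified)


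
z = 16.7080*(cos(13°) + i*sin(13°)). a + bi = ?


a = 16.7080*cos(13°) = 16.7080*0.97437 = 16.2798
b = 16.7080*sin(13°) = 16.7080*0.22495 = 3.7585

16.2798 + 3.7585i


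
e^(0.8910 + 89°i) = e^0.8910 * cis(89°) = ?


e^0.8910 = 2.4376
cos(89°) = 0.01745
sin(89°) = 0.99985
Real = 2.4376*0.01745 = 0.0425
Imag = 2.4376*0.99985 = 2.4372

0.0425 + 2.4372i


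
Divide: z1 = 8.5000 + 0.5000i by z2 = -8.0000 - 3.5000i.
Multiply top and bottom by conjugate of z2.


Conjugate of z2 = -8.0000 + 3.5000i
Numerator: (8.5000 + 0.5000i)(-8.0000 + 3.5000i) = -69.7500 + 25.7500i
Denominator: (-8)^2 + (-3.5)^2 = 76.25
Result = (-69.7500 + 25.7500i)/76.25

-0.9148 + 0.3377i


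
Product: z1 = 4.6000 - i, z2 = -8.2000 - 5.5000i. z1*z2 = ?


Real = 4.6*(-8.2) - (-1)*(-5.5) = -37.72 - 5.5 = -43.22
Imag = 4.6*(-5.5) - (8.2)*(-1) = -25.3 + 8.2 = -17.1

-43.2200 - 17.1000i


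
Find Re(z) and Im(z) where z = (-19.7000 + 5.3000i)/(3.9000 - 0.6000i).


Multiply by conjugate: (-19.7000 + 5.3000i)(3.9000 + 0.6000i) / (3.9^2 + (-0.6)^2)
Numerator real = -19.7*3.9 + 5.3*(-0.6) = -80.01
Numerator imag = 5.3*3.9 - (-19.7)*(-0.6) = 8.85
Denominator = 15.57
Re(z) = -80.01/15.57 = -5.1387
Im(z) = 8.85/15.57 = 0.5684

Re(z) = -5.1387, Im(z) = 0.5684


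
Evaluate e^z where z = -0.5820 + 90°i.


e^-0.5820 = 0.5588
cos(90°) = 0
sin(90°) = 1
Real = 0.5588*0 = 0
Imag = 0.5588*1 = 0.5588

0 + 0.5588i


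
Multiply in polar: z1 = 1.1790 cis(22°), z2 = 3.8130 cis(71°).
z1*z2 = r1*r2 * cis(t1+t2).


r = 1.1790 * 3.8130 = 4.4955
theta = 22° + 71° = 93° = 93° (mod 360)

4.4955 cis(93°)


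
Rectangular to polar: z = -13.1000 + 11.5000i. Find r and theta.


r = sqrt(171.61+132.25) = sqrt(303.86) = 17.4316
theta = atan2(11.5, -13.1) = 138.7213 degrees

r = 17.4316, theta = 138.7213 degrees


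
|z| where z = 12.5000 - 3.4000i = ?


|z| = sqrt(12.5^2 + (-3.4)^2) = sqrt(156.25 + 11.56) = sqrt(167.81) = 12.9541

|z| = 12.9541


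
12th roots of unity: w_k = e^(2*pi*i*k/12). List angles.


The 12th roots of unity are cis(360k/12°) for k=0..11
Angle step = 360/12 = 30°
Primitive root: cis(30°)
Primitive root = 0.8660 + 0.5000i

12 roots at angles: 0°, 30°, 60°, 90°, 120°, 150°, 180°, 210°, 240°, 270°, 300°, 330°


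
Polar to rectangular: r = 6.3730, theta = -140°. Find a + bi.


a = 6.3730*cos(-140°) = 6.3730*(-0.76604) = -4.8820
b = 6.3730*sin(-140°) = 6.3730*(-0.64279) = -4.0965

-4.8820 - 4.0965i


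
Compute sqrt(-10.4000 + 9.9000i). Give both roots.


|z| = sqrt(108.16+98.01) = 14.3586
sqrt((|z|+a)/2) = sqrt((14.3586+(-10.4))/2) = sqrt(1.9793) = 1.4069
sqrt((|z|-a)/2) = sqrt((14.3586-(-10.4))/2) = sqrt(12.3793) = 3.5184

±(1.4069 + 3.5184i) i.e. 1.4069 + 3.5184i and -1.4069 - 3.5184i


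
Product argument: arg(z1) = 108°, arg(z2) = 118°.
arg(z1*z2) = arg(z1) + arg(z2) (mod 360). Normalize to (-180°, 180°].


arg(z1*z2) = 108° + 118° = 226°
Normalized to (-180°, 180°]: -134°

-134°


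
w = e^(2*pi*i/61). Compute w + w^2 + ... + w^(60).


With w = e^(2*pi*i/61), all 61 of the 61th roots of unity w^0 = 1, w, ..., w^(60) sum to 0: 1 + w + ... + w^(60) = (1 - w^61)/(1 - w) = 0 since w^61 = 1, w ≠ 1.
Removing the root 1: w + w^2 + ... + w^(60) = 0 - 1 = -1

Sum = -1


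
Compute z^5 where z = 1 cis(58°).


r^5 = 1^5 = 1
n*theta = 5*58° = 290° = 290° (mod 360)
a = 1*cos(290°) = 0.3420
b = 1*sin(290°) = -0.9397

1 cis(290°) = 0.3420 - 0.9397i


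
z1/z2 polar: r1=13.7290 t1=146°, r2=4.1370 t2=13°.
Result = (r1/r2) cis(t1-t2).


r = 13.7290 / 4.1370 = 3.3186
theta = 146° - 13° = 133° = 133° (mod 360)

3.3186 cis(133°)


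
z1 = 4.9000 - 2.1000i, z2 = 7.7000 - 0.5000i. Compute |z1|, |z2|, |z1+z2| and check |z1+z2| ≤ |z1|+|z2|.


|z1| = sqrt(4.9^2 + (-2.1)^2) = sqrt(28.42) = 5.3310
|z2| = sqrt(7.7^2 + (-0.5)^2) = sqrt(59.54) = 7.7162
z1+z2 = 12.6000 - 2.6000i
|z1+z2| = sqrt(165.52) = 12.8655
|z1|+|z2| = 5.3310 + 7.7162 = 13.0472

|z1+z2| = 12.8655 ≤ |z1|+|z2| = 13.0472 (verified)


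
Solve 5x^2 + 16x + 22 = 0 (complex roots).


disc = 16^2 - 4*5*22 = 256 - 440 = -184
sqrt(|disc|) = sqrt(184) = 13.5647
Real part = -16/(2*5) = -1.6000
Imag part = 13.5647/(2*5) = 1.3565

-1.6000 ± 1.3565i


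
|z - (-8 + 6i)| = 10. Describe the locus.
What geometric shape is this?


|z - z0| = r is a circle with center z0 and radius r.
Center = (-8, 6), radius = 10

Circle with center (-8, 6) and radius 10


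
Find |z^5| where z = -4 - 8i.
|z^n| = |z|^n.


|z| = sqrt(16+64) = sqrt(80) = 8.9443
|z^5| = |z|^5 = (sqrt(80))^5 = 80^2 * sqrt(80) = 6400*sqrt(80)

|z^5| = 6400*sqrt(80) ≈ 57243.3402


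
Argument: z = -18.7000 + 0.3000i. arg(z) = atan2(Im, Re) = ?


Re = -18.7, Im = 0.3
arg = atan2(0.3, -18.7) = 179.0809 degrees

arg(z) = 179.0809 degrees


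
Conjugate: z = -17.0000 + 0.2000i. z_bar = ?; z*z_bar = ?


z_bar = -17.0000 - 0.2000i
z*z_bar = (-17)^2 + 0.2^2 = 289 + 0.04 = 289.04

z_bar = -17.0000 - 0.2000i, z*z_bar = 289.04


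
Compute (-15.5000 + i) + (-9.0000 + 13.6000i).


Real: -15.5 - 9 = -24.5
Imag: 1 + 13.6 = 14.6

-24.5000 + 14.6000i


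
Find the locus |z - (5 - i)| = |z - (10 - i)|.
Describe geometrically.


Equal distances means the locus is the perpendicular bisector of z1 and z2.
Midpoint = ((5+10)/2, (-1+(-1))/2) = (7.5000, -1.0000)

Perpendicular bisector through (7.5000, -1.0000)
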